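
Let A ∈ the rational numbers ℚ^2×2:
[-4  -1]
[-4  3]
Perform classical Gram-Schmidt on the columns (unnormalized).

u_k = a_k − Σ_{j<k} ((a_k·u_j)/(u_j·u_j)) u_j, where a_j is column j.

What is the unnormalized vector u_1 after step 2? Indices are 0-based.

u_1 = (-2, 2)

Step 1: u_0 = a_0 = (-4, -4).
Step 2: u_1 = a_1 − (-1/4)·u_0 = (-2, 2).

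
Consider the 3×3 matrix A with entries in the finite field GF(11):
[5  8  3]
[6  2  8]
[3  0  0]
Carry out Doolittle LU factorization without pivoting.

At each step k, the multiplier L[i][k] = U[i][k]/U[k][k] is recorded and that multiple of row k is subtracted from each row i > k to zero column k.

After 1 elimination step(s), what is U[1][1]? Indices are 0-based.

k=0: U[0][0]=5
  eliminate (1,0): mult=10, new row 1: (0, 10, 0); set L[1][0]=10
  eliminate (2,0): mult=5, new row 2: (0, 4, 7); set L[2][0]=5

U[1][1] = 10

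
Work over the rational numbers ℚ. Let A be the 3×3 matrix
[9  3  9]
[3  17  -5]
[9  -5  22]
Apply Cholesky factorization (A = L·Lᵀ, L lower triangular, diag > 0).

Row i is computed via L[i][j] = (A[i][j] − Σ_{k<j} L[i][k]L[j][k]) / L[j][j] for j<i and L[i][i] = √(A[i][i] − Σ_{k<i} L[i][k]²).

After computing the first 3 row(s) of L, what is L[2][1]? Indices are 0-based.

Step 1: L[0][0] = √(9) = 3.
  L[1][0] = (3) / L[0][0] = 1.
Step 2: L[1][1] = √(16) = 4.
  L[2][0] = (9) / L[0][0] = 3.
  L[2][1] = (-8) / L[1][1] = -2.
Step 3: L[2][2] = √(9) = 3.

L[2][1] = -2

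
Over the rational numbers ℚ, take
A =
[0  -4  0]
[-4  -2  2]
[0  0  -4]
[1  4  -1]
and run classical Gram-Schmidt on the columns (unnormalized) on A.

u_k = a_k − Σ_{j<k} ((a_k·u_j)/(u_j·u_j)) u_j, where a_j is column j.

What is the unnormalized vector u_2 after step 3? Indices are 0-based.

u_2 = (-28/117, -8/117, -4, -32/117)

Step 1: u_0 = a_0 = (0, -4, 0, 1).
Step 2: u_1 = a_1 − (12/17)·u_0 = (-4, 14/17, 0, 56/17).
Step 3: u_2 = a_2 − (-9/17)·u_0 − (-7/117)·u_1 = (-28/117, -8/117, -4, -32/117).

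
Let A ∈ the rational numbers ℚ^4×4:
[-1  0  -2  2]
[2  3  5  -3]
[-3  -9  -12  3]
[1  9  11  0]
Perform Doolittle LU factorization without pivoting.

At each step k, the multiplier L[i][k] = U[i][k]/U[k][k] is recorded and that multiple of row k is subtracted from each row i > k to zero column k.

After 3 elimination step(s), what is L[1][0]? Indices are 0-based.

[col 0] pivot -1
  R1 -= -2*R0 → (0, 3, 1, 1)  (L[1][0] := -2)
  R2 -= 3*R0 → (0, -9, -6, -3)  (L[2][0] := 3)
  R3 -= -1*R0 → (0, 9, 9, 2)  (L[3][0] := -1)
[col 1] pivot 3
  R2 -= -3*R1 → (0, 0, -3, 0)  (L[2][1] := -3)
  R3 -= 3*R1 → (0, 0, 6, -1)  (L[3][1] := 3)
[col 2] pivot -3
  R3 -= -2*R2 → (0, 0, 0, -1)  (L[3][2] := -2)

L[1][0] = -2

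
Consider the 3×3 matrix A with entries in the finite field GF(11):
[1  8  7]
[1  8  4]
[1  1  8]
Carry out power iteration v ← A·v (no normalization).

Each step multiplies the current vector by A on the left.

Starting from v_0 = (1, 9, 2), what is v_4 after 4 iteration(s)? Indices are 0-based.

v_4 = (7, 4, 9)

v_0 = (1, 9, 2).
v_1 = A·v_0 = (10, 4, 4).
v_2 = A·v_1 = (4, 3, 2).
v_3 = A·v_2 = (9, 3, 1).
v_4 = A·v_3 = (7, 4, 9).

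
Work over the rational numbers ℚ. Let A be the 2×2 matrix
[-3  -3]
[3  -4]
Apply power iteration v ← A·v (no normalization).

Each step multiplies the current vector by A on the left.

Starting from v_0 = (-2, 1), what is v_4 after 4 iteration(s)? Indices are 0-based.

v_0 = (-2, 1).
v_1 = A·v_0 = (3, -10).
v_2 = A·v_1 = (21, 49).
v_3 = A·v_2 = (-210, -133).
v_4 = A·v_3 = (1029, -98).

v_4 = (1029, -98)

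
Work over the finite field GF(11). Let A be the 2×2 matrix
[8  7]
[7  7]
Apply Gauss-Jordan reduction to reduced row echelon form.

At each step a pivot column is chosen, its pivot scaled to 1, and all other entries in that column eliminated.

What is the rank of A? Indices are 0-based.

rank = 2

pivot(0,0)=8: scale R0 → (1, 5)
  clear (1,0): R1 −= (7)R0 → (0, 5)
pivot(1,1)=5: scale R1 → (0, 1)
  clear (0,1): R0 −= (5)R1 → (1, 0)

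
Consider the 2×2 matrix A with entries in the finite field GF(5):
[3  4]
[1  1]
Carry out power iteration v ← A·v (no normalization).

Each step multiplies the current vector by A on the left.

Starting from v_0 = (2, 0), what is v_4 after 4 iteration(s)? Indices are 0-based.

v_4 = (1, 4)

v_0 = (2, 0).
v_1 = A·v_0 = (1, 2).
v_2 = A·v_1 = (1, 3).
v_3 = A·v_2 = (0, 4).
v_4 = A·v_3 = (1, 4).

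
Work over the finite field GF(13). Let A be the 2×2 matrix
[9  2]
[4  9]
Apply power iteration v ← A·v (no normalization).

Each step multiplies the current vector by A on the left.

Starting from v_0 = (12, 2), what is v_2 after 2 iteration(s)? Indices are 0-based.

v_0 = (12, 2).
v_1 = A·v_0 = (8, 1).
v_2 = A·v_1 = (9, 2).

v_2 = (9, 2)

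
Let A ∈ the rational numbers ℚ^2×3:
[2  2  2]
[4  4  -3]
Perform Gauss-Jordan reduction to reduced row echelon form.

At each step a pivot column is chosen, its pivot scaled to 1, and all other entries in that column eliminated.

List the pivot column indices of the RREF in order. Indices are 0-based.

step 1: normalize row 0 (÷2) = (1, 1, 1)
  row 1: subtract 4×row0 = (0, 0, -7)
skip col 1 (zero from row 1)
step 2: normalize row 1 (÷-7) = (0, 0, 1)
  row 0: subtract 1×row1 = (1, 1, 0)

pivot columns: 0, 2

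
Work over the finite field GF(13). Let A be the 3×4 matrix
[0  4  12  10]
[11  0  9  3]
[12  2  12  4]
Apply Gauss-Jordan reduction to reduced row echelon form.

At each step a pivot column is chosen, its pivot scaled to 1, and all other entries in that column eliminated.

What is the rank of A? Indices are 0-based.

rank = 3

pivot(0,0): swap R0↔R1
pivot(0,0)=11: scale R0 → (1, 0, 2, 5)
  clear (2,0): R2 −= (12)R0 → (0, 2, 1, 9)
pivot(1,1)=4: scale R1 → (0, 1, 3, 9)
  clear (2,1): R2 −= (2)R1 → (0, 0, 8, 4)
pivot(2,2)=8: scale R2 → (0, 0, 1, 7)
  clear (0,2): R0 −= (2)R2 → (1, 0, 0, 4)
  clear (1,2): R1 −= (3)R2 → (0, 1, 0, 1)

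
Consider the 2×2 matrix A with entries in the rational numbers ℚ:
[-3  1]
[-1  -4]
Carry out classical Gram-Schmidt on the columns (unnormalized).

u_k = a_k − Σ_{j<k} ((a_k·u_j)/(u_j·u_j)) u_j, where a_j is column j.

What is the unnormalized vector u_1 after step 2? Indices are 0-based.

u_1 = (13/10, -39/10)

Step 1: u_0 = a_0 = (-3, -1).
Step 2: u_1 = a_1 − (1/10)·u_0 = (13/10, -39/10).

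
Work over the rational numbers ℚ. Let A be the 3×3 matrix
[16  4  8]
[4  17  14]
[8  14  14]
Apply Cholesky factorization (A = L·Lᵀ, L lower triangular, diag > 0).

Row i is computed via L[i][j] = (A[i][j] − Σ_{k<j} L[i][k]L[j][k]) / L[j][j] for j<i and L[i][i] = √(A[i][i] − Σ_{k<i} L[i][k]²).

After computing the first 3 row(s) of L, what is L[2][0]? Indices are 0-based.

L[2][0] = 2

Step 1: L[0][0] = √(16) = 4.
  L[1][0] = (4) / L[0][0] = 1.
Step 2: L[1][1] = √(16) = 4.
  L[2][0] = (8) / L[0][0] = 2.
  L[2][1] = (12) / L[1][1] = 3.
Step 3: L[2][2] = √(1) = 1.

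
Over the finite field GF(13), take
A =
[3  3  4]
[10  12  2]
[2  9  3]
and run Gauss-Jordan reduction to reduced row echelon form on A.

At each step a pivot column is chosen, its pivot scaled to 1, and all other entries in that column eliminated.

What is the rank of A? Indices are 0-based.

rank = 3

[1] R0 /= 3  ⇒  (1, 1, 10)
     R1 -= 10·R0  ⇒  (0, 2, 6)
     R2 -= 2·R0  ⇒  (0, 7, 9)
[2] R1 /= 2  ⇒  (0, 1, 3)
     R0 -= 1·R1  ⇒  (1, 0, 7)
     R2 -= 7·R1  ⇒  (0, 0, 1)
[3] R2 /= 1  ⇒  (0, 0, 1)
     R0 -= 7·R2  ⇒  (1, 0, 0)
     R1 -= 3·R2  ⇒  (0, 1, 0)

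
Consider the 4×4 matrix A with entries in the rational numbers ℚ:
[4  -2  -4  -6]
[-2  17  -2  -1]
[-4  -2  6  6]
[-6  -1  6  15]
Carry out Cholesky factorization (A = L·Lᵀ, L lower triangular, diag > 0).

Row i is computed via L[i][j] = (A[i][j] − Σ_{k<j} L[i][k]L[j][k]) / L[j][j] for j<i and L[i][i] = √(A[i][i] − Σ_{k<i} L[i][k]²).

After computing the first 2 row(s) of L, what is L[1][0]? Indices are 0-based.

Step 1: L[0][0] = √(4) = 2.
  L[1][0] = (-2) / L[0][0] = -1.
Step 2: L[1][1] = √(16) = 4.

L[1][0] = -1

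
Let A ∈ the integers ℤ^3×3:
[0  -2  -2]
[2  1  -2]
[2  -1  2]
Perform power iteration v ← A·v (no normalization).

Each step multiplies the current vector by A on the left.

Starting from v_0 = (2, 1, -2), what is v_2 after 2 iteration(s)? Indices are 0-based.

v_0 = (2, 1, -2).
v_1 = A·v_0 = (2, 9, -1).
v_2 = A·v_1 = (-16, 15, -7).

v_2 = (-16, 15, -7)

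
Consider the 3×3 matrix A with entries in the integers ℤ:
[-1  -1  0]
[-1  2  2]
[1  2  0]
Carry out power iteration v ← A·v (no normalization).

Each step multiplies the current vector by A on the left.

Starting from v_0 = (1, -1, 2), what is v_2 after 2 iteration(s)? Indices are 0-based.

v_0 = (1, -1, 2).
v_1 = A·v_0 = (0, 1, -1).
v_2 = A·v_1 = (-1, 0, 2).

v_2 = (-1, 0, 2)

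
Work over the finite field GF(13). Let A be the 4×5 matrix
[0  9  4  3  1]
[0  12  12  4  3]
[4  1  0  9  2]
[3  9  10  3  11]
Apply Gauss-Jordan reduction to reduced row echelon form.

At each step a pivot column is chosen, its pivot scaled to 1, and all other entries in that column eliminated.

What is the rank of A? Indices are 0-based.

pivot(0,0): swap R0↔R2
pivot(0,0)=4: scale R0 → (1, 10, 0, 12, 7)
  clear (3,0): R3 −= (3)R0 → (0, 5, 10, 6, 3)
pivot(1,1)=12: scale R1 → (0, 1, 1, 9, 10)
  clear (0,1): R0 −= (10)R1 → (1, 0, 3, 0, 11)
  clear (2,1): R2 −= (9)R1 → (0, 0, 8, 0, 2)
  clear (3,1): R3 −= (5)R1 → (0, 0, 5, 0, 5)
pivot(2,2)=8: scale R2 → (0, 0, 1, 0, 10)
  clear (0,2): R0 −= (3)R2 → (1, 0, 0, 0, 7)
  clear (1,2): R1 −= (1)R2 → (0, 1, 0, 9, 0)
  clear (3,2): R3 −= (5)R2 → (0, 0, 0, 0, 7)
col 3: no nonzero at/below row 3; advance.
pivot(3,4)=7: scale R3 → (0, 0, 0, 0, 1)
  clear (0,4): R0 −= (7)R3 → (1, 0, 0, 0, 0)
  clear (2,4): R2 −= (10)R3 → (0, 0, 1, 0, 0)

rank = 4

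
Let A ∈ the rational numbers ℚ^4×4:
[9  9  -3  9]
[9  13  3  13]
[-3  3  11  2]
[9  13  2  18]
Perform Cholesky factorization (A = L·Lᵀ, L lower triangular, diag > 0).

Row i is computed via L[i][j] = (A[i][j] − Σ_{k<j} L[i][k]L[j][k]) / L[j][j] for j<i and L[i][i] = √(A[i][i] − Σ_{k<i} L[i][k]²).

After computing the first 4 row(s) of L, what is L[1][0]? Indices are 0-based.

Step 1: L[0][0] = √(9) = 3.
  L[1][0] = (9) / L[0][0] = 3.
Step 2: L[1][1] = √(4) = 2.
  L[2][0] = (-3) / L[0][0] = -1.
  L[2][1] = (6) / L[1][1] = 3.
Step 3: L[2][2] = √(1) = 1.
  L[3][0] = (9) / L[0][0] = 3.
  L[3][1] = (4) / L[1][1] = 2.
  L[3][2] = (-1) / L[2][2] = -1.
Step 4: L[3][3] = √(4) = 2.

L[1][0] = 3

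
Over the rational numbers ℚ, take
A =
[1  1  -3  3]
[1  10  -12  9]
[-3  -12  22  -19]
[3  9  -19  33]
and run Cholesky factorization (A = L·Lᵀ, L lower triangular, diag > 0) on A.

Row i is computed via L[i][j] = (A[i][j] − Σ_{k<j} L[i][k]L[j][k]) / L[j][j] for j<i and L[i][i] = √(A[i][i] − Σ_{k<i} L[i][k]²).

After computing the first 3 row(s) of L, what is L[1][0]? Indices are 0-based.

L[1][0] = 1

Step 1: L[0][0] = √(1) = 1.
  L[1][0] = (1) / L[0][0] = 1.
Step 2: L[1][1] = √(9) = 3.
  L[2][0] = (-3) / L[0][0] = -3.
  L[2][1] = (-9) / L[1][1] = -3.
Step 3: L[2][2] = √(4) = 2.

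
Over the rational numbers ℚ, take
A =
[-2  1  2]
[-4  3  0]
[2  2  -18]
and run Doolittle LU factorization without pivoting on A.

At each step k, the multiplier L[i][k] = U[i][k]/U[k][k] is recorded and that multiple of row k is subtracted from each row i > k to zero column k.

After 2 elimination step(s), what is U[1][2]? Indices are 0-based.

U[1][2] = -4

Step 1: pivot at (0,0) is -2.
  row1 ← row1 − (2)·row0  ⇒  L[1][0]=2, U row1=(0, 1, -4)
  row2 ← row2 − (-1)·row0  ⇒  L[2][0]=-1, U row2=(0, 3, -16)
Step 2: pivot at (1,1) is 1.
  row2 ← row2 − (3)·row1  ⇒  L[2][1]=3, U row2=(0, 0, -4)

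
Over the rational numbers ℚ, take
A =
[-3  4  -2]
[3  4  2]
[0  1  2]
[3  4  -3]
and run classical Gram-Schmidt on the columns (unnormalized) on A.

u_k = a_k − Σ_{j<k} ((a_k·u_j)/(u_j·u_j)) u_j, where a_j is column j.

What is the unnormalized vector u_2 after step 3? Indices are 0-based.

u_2 = (-37/131, 309/131, 296/131, -346/131)

Step 1: u_0 = a_0 = (-3, 3, 0, 3).
Step 2: u_1 = a_1 − (4/9)·u_0 = (16/3, 8/3, 1, 8/3).
Step 3: u_2 = a_2 − (1/9)·u_0 − (-34/131)·u_1 = (-37/131, 309/131, 296/131, -346/131).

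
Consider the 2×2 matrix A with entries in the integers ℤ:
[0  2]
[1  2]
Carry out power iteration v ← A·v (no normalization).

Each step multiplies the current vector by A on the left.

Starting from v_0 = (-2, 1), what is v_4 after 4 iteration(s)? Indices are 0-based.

v_0 = (-2, 1).
v_1 = A·v_0 = (2, 0).
v_2 = A·v_1 = (0, 2).
v_3 = A·v_2 = (4, 4).
v_4 = A·v_3 = (8, 12).

v_4 = (8, 12)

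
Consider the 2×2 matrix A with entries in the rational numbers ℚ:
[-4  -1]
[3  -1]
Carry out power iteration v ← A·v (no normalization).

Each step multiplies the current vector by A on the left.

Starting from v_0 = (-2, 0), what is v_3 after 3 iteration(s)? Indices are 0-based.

v_3 = (74, -108)

v_0 = (-2, 0).
v_1 = A·v_0 = (8, -6).
v_2 = A·v_1 = (-26, 30).
v_3 = A·v_2 = (74, -108).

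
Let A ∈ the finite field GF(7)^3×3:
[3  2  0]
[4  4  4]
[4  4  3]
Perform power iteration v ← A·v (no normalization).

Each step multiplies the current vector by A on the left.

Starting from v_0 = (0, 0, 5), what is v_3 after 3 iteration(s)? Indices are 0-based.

v_3 = (1, 2, 3)

v_0 = (0, 0, 5).
v_1 = A·v_0 = (0, 6, 1).
v_2 = A·v_1 = (5, 0, 6).
v_3 = A·v_2 = (1, 2, 3).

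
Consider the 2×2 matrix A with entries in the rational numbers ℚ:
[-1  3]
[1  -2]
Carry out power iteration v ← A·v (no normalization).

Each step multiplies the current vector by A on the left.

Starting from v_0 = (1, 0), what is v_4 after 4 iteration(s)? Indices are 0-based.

v_0 = (1, 0).
v_1 = A·v_0 = (-1, 1).
v_2 = A·v_1 = (4, -3).
v_3 = A·v_2 = (-13, 10).
v_4 = A·v_3 = (43, -33).

v_4 = (43, -33)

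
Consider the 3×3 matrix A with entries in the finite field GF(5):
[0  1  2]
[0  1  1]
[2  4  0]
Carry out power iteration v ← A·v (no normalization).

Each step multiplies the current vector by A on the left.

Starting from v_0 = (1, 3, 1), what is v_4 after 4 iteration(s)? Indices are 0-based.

v_4 = (1, 0, 1)

v_0 = (1, 3, 1).
v_1 = A·v_0 = (0, 4, 4).
v_2 = A·v_1 = (2, 3, 1).
v_3 = A·v_2 = (0, 4, 1).
v_4 = A·v_3 = (1, 0, 1).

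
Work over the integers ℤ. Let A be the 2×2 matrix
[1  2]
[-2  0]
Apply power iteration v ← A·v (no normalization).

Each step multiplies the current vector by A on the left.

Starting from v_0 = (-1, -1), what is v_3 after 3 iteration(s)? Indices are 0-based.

v_0 = (-1, -1).
v_1 = A·v_0 = (-3, 2).
v_2 = A·v_1 = (1, 6).
v_3 = A·v_2 = (13, -2).

v_3 = (13, -2)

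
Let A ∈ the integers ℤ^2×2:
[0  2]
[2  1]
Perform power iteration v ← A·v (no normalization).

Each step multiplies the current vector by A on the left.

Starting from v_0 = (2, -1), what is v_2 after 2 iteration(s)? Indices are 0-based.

v_2 = (6, -1)

v_0 = (2, -1).
v_1 = A·v_0 = (-2, 3).
v_2 = A·v_1 = (6, -1).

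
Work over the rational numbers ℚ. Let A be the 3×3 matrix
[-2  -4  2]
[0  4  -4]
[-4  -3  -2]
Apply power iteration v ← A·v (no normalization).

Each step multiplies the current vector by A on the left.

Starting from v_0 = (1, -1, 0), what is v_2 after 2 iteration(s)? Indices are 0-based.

v_0 = (1, -1, 0).
v_1 = A·v_0 = (2, -4, -1).
v_2 = A·v_1 = (10, -12, 6).

v_2 = (10, -12, 6)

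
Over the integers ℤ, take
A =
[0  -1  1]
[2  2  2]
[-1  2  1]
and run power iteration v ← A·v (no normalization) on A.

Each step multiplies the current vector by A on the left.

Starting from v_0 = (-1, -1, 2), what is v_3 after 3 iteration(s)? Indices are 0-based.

v_0 = (-1, -1, 2).
v_1 = A·v_0 = (3, 0, 1).
v_2 = A·v_1 = (1, 8, -2).
v_3 = A·v_2 = (-10, 14, 13).

v_3 = (-10, 14, 13)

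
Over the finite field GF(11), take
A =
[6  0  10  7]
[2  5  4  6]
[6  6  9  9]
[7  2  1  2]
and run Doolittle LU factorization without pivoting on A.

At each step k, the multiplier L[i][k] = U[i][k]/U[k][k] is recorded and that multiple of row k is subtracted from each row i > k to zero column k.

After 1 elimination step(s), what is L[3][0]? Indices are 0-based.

L[3][0] = 3

Step 1: pivot at (0,0) is 6.
  row1 ← row1 − (4)·row0  ⇒  L[1][0]=4, U row1=(0, 5, 8, 0)
  row2 ← row2 − (1)·row0  ⇒  L[2][0]=1, U row2=(0, 6, 10, 2)
  row3 ← row3 − (3)·row0  ⇒  L[3][0]=3, U row3=(0, 2, 4, 3)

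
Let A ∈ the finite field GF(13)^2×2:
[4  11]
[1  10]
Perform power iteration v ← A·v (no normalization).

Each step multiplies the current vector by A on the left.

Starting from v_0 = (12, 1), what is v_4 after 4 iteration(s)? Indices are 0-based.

v_0 = (12, 1).
v_1 = A·v_0 = (7, 9).
v_2 = A·v_1 = (10, 6).
v_3 = A·v_2 = (2, 5).
v_4 = A·v_3 = (11, 0).

v_4 = (11, 0)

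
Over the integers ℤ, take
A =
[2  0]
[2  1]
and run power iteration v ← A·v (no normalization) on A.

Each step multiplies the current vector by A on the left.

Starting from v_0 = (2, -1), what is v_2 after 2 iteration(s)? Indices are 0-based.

v_0 = (2, -1).
v_1 = A·v_0 = (4, 3).
v_2 = A·v_1 = (8, 11).

v_2 = (8, 11)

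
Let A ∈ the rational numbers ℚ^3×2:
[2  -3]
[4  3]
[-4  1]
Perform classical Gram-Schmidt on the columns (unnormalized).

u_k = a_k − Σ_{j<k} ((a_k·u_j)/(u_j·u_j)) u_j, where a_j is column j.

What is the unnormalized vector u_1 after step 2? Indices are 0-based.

u_1 = (-28/9, 25/9, 11/9)

Step 1: u_0 = a_0 = (2, 4, -4).
Step 2: u_1 = a_1 − (1/18)·u_0 = (-28/9, 25/9, 11/9).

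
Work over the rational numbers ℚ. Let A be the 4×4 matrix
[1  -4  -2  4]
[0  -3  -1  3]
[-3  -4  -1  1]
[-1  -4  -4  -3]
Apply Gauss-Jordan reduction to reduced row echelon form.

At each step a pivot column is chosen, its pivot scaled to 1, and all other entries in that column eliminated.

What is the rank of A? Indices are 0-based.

pivot(0,0)=1: scale R0 → (1, -4, -2, 4)
  clear (2,0): R2 −= (-3)R0 → (0, -16, -7, 13)
  clear (3,0): R3 −= (-1)R0 → (0, -8, -6, 1)
pivot(1,1)=-3: scale R1 → (0, 1, 1/3, -1)
  clear (0,1): R0 −= (-4)R1 → (1, 0, -2/3, 0)
  clear (2,1): R2 −= (-16)R1 → (0, 0, -5/3, -3)
  clear (3,1): R3 −= (-8)R1 → (0, 0, -10/3, -7)
pivot(2,2)=-5/3: scale R2 → (0, 0, 1, 9/5)
  clear (0,2): R0 −= (-2/3)R2 → (1, 0, 0, 6/5)
  clear (1,2): R1 −= (1/3)R2 → (0, 1, 0, -8/5)
  clear (3,2): R3 −= (-10/3)R2 → (0, 0, 0, -1)
pivot(3,3)=-1: scale R3 → (0, 0, 0, 1)
  clear (0,3): R0 −= (6/5)R3 → (1, 0, 0, 0)
  clear (1,3): R1 −= (-8/5)R3 → (0, 1, 0, 0)
  clear (2,3): R2 −= (9/5)R3 → (0, 0, 1, 0)

rank = 4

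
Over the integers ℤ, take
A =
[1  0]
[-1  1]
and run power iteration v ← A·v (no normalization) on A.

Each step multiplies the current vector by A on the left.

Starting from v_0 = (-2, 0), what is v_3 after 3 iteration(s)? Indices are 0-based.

v_0 = (-2, 0).
v_1 = A·v_0 = (-2, 2).
v_2 = A·v_1 = (-2, 4).
v_3 = A·v_2 = (-2, 6).

v_3 = (-2, 6)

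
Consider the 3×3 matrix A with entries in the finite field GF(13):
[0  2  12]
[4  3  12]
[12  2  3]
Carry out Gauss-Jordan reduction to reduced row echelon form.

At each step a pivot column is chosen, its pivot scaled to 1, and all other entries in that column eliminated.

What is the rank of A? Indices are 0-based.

rank = 3

pivot(0,0): swap R0↔R1
pivot(0,0)=4: scale R0 → (1, 4, 3)
  clear (2,0): R2 −= (12)R0 → (0, 6, 6)
pivot(1,1)=2: scale R1 → (0, 1, 6)
  clear (0,1): R0 −= (4)R1 → (1, 0, 5)
  clear (2,1): R2 −= (6)R1 → (0, 0, 9)
pivot(2,2)=9: scale R2 → (0, 0, 1)
  clear (0,2): R0 −= (5)R2 → (1, 0, 0)
  clear (1,2): R1 −= (6)R2 → (0, 1, 0)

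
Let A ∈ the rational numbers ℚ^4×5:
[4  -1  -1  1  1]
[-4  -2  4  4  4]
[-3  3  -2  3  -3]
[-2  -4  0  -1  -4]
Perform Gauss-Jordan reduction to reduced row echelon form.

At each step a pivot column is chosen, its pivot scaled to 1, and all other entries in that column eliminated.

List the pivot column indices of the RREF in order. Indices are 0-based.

pivot columns: 0, 1, 2, 3

step 1: normalize row 0 (÷4) = (1, -1/4, -1/4, 1/4, 1/4)
  row 1: subtract -4×row0 = (0, -3, 3, 5, 5)
  row 2: subtract -3×row0 = (0, 9/4, -11/4, 15/4, -9/4)
  row 3: subtract -2×row0 = (0, -9/2, -1/2, -1/2, -7/2)
step 2: normalize row 1 (÷-3) = (0, 1, -1, -5/3, -5/3)
  row 0: subtract -1/4×row1 = (1, 0, -1/2, -1/6, -1/6)
  row 2: subtract 9/4×row1 = (0, 0, -1/2, 15/2, 3/2)
  row 3: subtract -9/2×row1 = (0, 0, -5, -8, -11)
step 3: normalize row 2 (÷-1/2) = (0, 0, 1, -15, -3)
  row 0: subtract -1/2×row2 = (1, 0, 0, -23/3, -5/3)
  row 1: subtract -1×row2 = (0, 1, 0, -50/3, -14/3)
  row 3: subtract -5×row2 = (0, 0, 0, -83, -26)
step 4: normalize row 3 (÷-83) = (0, 0, 0, 1, 26/83)
  row 0: subtract -23/3×row3 = (1, 0, 0, 0, 61/83)
  row 1: subtract -50/3×row3 = (0, 1, 0, 0, 46/83)
  row 2: subtract -15×row3 = (0, 0, 1, 0, 141/83)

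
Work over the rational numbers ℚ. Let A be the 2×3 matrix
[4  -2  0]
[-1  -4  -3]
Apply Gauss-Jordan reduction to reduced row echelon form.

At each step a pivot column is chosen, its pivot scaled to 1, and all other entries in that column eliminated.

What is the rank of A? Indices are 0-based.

rank = 2

[1] R0 /= 4  ⇒  (1, -1/2, 0)
     R1 -= -1·R0  ⇒  (0, -9/2, -3)
[2] R1 /= -9/2  ⇒  (0, 1, 2/3)
     R0 -= -1/2·R1  ⇒  (1, 0, 1/3)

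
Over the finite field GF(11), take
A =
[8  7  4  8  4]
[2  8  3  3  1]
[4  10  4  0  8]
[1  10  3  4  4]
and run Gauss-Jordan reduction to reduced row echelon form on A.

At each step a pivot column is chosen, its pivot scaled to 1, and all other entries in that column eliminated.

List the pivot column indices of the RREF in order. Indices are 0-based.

step 1: normalize row 0 (÷8) = (1, 5, 6, 1, 6)
  row 1: subtract 2×row0 = (0, 9, 2, 1, 0)
  row 2: subtract 4×row0 = (0, 1, 2, 7, 6)
  row 3: subtract 1×row0 = (0, 5, 8, 3, 9)
step 2: normalize row 1 (÷9) = (0, 1, 10, 5, 0)
  row 0: subtract 5×row1 = (1, 0, 0, 9, 6)
  row 2: subtract 1×row1 = (0, 0, 3, 2, 6)
  row 3: subtract 5×row1 = (0, 0, 2, 0, 9)
step 3: normalize row 2 (÷3) = (0, 0, 1, 8, 2)
  row 1: subtract 10×row2 = (0, 1, 0, 2, 2)
  row 3: subtract 2×row2 = (0, 0, 0, 6, 5)
step 4: normalize row 3 (÷6) = (0, 0, 0, 1, 10)
  row 0: subtract 9×row3 = (1, 0, 0, 0, 4)
  row 1: subtract 2×row3 = (0, 1, 0, 0, 4)
  row 2: subtract 8×row3 = (0, 0, 1, 0, 10)

pivot columns: 0, 1, 2, 3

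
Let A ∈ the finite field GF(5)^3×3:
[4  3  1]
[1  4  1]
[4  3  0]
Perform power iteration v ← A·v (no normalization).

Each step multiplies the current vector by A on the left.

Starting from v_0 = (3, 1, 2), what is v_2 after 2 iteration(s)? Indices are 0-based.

v_2 = (0, 3, 0)

v_0 = (3, 1, 2).
v_1 = A·v_0 = (2, 4, 0).
v_2 = A·v_1 = (0, 3, 0).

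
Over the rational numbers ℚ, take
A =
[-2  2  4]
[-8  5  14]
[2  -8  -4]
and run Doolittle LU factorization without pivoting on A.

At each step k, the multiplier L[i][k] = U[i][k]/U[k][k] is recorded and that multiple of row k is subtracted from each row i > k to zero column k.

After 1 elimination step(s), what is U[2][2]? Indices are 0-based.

U[2][2] = 0

Step 1: pivot at (0,0) is -2.
  row1 ← row1 − (4)·row0  ⇒  L[1][0]=4, U row1=(0, -3, -2)
  row2 ← row2 − (-1)·row0  ⇒  L[2][0]=-1, U row2=(0, -6, 0)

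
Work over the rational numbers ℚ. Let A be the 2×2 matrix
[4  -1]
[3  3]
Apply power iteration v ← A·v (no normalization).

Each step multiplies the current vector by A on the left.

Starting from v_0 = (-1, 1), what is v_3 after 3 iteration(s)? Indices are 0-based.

v_3 = (-65, -105)

v_0 = (-1, 1).
v_1 = A·v_0 = (-5, 0).
v_2 = A·v_1 = (-20, -15).
v_3 = A·v_2 = (-65, -105).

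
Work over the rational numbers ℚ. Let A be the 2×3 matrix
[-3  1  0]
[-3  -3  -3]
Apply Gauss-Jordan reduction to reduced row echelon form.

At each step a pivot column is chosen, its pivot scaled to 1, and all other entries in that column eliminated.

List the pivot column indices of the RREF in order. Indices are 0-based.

pivot columns: 0, 1

[1] R0 /= -3  ⇒  (1, -1/3, 0)
     R1 -= -3·R0  ⇒  (0, -4, -3)
[2] R1 /= -4  ⇒  (0, 1, 3/4)
     R0 -= -1/3·R1  ⇒  (1, 0, 1/4)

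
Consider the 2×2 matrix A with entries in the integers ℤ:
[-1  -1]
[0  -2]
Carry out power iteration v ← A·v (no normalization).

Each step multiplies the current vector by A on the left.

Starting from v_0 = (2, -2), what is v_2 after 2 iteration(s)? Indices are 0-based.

v_0 = (2, -2).
v_1 = A·v_0 = (0, 4).
v_2 = A·v_1 = (-4, -8).

v_2 = (-4, -8)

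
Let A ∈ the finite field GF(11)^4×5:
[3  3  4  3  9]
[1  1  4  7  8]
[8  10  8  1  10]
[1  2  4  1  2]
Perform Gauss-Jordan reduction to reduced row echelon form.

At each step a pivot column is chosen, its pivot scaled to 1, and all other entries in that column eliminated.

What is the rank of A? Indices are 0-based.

pivot(0,0)=3: scale R0 → (1, 1, 5, 1, 3)
  clear (1,0): R1 −= (1)R0 → (0, 0, 10, 6, 5)
  clear (2,0): R2 −= (8)R0 → (0, 2, 1, 4, 8)
  clear (3,0): R3 −= (1)R0 → (0, 1, 10, 0, 10)
pivot(1,1): swap R1↔R2
pivot(1,1)=2: scale R1 → (0, 1, 6, 2, 4)
  clear (0,1): R0 −= (1)R1 → (1, 0, 10, 10, 10)
  clear (3,1): R3 −= (1)R1 → (0, 0, 4, 9, 6)
pivot(2,2)=10: scale R2 → (0, 0, 1, 5, 6)
  clear (0,2): R0 −= (10)R2 → (1, 0, 0, 4, 5)
  clear (1,2): R1 −= (6)R2 → (0, 1, 0, 5, 1)
  clear (3,2): R3 −= (4)R2 → (0, 0, 0, 0, 4)
col 3: no nonzero at/below row 3; advance.
pivot(3,4)=4: scale R3 → (0, 0, 0, 0, 1)
  clear (0,4): R0 −= (5)R3 → (1, 0, 0, 4, 0)
  clear (1,4): R1 −= (1)R3 → (0, 1, 0, 5, 0)
  clear (2,4): R2 −= (6)R3 → (0, 0, 1, 5, 0)

rank = 4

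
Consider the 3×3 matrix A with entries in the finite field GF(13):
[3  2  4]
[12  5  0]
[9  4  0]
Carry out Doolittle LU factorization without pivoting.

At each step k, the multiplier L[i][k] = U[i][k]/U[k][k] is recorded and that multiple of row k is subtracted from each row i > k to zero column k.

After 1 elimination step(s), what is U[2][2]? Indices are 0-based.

Step 1: pivot at (0,0) is 3.
  row1 ← row1 − (4)·row0  ⇒  L[1][0]=4, U row1=(0, 10, 10)
  row2 ← row2 − (3)·row0  ⇒  L[2][0]=3, U row2=(0, 11, 1)

U[2][2] = 1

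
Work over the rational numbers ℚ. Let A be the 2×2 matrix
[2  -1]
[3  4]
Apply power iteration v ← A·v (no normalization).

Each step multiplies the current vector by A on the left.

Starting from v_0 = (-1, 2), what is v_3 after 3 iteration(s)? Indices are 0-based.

v_3 = (-34, -7)

v_0 = (-1, 2).
v_1 = A·v_0 = (-4, 5).
v_2 = A·v_1 = (-13, 8).
v_3 = A·v_2 = (-34, -7).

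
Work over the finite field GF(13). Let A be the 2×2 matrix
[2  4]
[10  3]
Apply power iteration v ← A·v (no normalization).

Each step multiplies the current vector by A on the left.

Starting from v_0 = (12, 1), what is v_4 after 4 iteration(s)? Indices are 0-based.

v_4 = (3, 12)

v_0 = (12, 1).
v_1 = A·v_0 = (2, 6).
v_2 = A·v_1 = (2, 12).
v_3 = A·v_2 = (0, 4).
v_4 = A·v_3 = (3, 12).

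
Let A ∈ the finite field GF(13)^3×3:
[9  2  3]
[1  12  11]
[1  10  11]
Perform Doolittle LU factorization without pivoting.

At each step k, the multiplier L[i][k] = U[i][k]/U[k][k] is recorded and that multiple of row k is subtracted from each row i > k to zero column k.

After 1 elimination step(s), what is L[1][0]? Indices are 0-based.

Step 1: pivot at (0,0) is 9.
  row1 ← row1 − (3)·row0  ⇒  L[1][0]=3, U row1=(0, 6, 2)
  row2 ← row2 − (3)·row0  ⇒  L[2][0]=3, U row2=(0, 4, 2)

L[1][0] = 3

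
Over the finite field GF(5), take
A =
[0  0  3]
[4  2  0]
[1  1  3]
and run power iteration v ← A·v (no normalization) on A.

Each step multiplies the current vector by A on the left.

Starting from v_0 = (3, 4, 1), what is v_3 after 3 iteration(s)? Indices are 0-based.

v_0 = (3, 4, 1).
v_1 = A·v_0 = (3, 0, 0).
v_2 = A·v_1 = (0, 2, 3).
v_3 = A·v_2 = (4, 4, 1).

v_3 = (4, 4, 1)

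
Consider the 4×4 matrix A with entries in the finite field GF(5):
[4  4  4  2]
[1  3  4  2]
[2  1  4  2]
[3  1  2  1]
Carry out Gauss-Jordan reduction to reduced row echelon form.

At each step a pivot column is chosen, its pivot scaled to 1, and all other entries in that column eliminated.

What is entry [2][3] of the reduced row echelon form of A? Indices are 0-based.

pivot(0,0)=4: scale R0 → (1, 1, 1, 3)
  clear (1,0): R1 −= (1)R0 → (0, 2, 3, 4)
  clear (2,0): R2 −= (2)R0 → (0, 4, 2, 1)
  clear (3,0): R3 −= (3)R0 → (0, 3, 4, 2)
pivot(1,1)=2: scale R1 → (0, 1, 4, 2)
  clear (0,1): R0 −= (1)R1 → (1, 0, 2, 1)
  clear (2,1): R2 −= (4)R1 → (0, 0, 1, 3)
  clear (3,1): R3 −= (3)R1 → (0, 0, 2, 1)
pivot(2,2)=1: scale R2 → (0, 0, 1, 3)
  clear (0,2): R0 −= (2)R2 → (1, 0, 0, 0)
  clear (1,2): R1 −= (4)R2 → (0, 1, 0, 0)
  clear (3,2): R3 −= (2)R2 → (0, 0, 0, 0)
col 3: no nonzero at/below row 3; advance.

M[2][3] = 3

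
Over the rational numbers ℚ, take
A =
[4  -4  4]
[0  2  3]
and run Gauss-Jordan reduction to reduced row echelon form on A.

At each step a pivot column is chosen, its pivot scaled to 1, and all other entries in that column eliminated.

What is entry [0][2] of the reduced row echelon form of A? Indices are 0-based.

[1] R0 /= 4  ⇒  (1, -1, 1)
[2] R1 /= 2  ⇒  (0, 1, 3/2)
     R0 -= -1·R1  ⇒  (1, 0, 5/2)

M[0][2] = 5/2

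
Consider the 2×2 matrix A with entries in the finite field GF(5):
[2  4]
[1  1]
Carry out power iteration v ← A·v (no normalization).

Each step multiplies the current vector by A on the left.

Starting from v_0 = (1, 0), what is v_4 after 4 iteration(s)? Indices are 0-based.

v_4 = (0, 4)

v_0 = (1, 0).
v_1 = A·v_0 = (2, 1).
v_2 = A·v_1 = (3, 3).
v_3 = A·v_2 = (3, 1).
v_4 = A·v_3 = (0, 4).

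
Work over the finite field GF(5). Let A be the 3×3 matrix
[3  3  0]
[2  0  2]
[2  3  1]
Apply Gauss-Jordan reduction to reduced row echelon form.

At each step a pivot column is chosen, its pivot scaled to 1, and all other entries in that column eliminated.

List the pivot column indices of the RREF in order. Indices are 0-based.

pivot(0,0)=3: scale R0 → (1, 1, 0)
  clear (1,0): R1 −= (2)R0 → (0, 3, 2)
  clear (2,0): R2 −= (2)R0 → (0, 1, 1)
pivot(1,1)=3: scale R1 → (0, 1, 4)
  clear (0,1): R0 −= (1)R1 → (1, 0, 1)
  clear (2,1): R2 −= (1)R1 → (0, 0, 2)
pivot(2,2)=2: scale R2 → (0, 0, 1)
  clear (0,2): R0 −= (1)R2 → (1, 0, 0)
  clear (1,2): R1 −= (4)R2 → (0, 1, 0)

pivot columns: 0, 1, 2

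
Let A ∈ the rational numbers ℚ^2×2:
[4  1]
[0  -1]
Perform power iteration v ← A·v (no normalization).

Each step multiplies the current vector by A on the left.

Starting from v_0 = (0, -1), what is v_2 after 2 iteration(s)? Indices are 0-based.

v_2 = (-3, -1)

v_0 = (0, -1).
v_1 = A·v_0 = (-1, 1).
v_2 = A·v_1 = (-3, -1).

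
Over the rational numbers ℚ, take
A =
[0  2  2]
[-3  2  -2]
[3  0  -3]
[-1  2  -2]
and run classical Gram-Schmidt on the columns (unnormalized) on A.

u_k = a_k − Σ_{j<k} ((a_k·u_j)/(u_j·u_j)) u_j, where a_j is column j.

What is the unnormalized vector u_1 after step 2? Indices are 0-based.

Step 1: u_0 = a_0 = (0, -3, 3, -1).
Step 2: u_1 = a_1 − (-8/19)·u_0 = (2, 14/19, 24/19, 30/19).

u_1 = (2, 14/19, 24/19, 30/19)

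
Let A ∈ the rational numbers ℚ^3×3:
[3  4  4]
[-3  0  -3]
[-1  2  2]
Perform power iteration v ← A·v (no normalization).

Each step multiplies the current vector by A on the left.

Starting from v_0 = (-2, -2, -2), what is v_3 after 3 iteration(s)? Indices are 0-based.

v_3 = (346, 24, 278)

v_0 = (-2, -2, -2).
v_1 = A·v_0 = (-22, 12, -6).
v_2 = A·v_1 = (-42, 84, 34).
v_3 = A·v_2 = (346, 24, 278).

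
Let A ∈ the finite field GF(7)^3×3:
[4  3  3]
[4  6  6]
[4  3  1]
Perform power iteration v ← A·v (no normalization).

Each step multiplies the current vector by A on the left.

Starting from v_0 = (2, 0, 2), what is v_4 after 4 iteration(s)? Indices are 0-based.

v_4 = (1, 0, 0)

v_0 = (2, 0, 2).
v_1 = A·v_0 = (0, 6, 3).
v_2 = A·v_1 = (6, 5, 0).
v_3 = A·v_2 = (4, 5, 4).
v_4 = A·v_3 = (1, 0, 0).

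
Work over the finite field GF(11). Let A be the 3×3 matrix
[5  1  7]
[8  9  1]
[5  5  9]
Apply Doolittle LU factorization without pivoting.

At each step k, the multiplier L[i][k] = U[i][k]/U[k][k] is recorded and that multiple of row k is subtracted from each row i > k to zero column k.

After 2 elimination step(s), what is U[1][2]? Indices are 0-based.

U[1][2] = 3

[col 0] pivot 5
  R1 -= 6*R0 → (0, 3, 3)  (L[1][0] := 6)
  R2 -= 1*R0 → (0, 4, 2)  (L[2][0] := 1)
[col 1] pivot 3
  R2 -= 5*R1 → (0, 0, 9)  (L[2][1] := 5)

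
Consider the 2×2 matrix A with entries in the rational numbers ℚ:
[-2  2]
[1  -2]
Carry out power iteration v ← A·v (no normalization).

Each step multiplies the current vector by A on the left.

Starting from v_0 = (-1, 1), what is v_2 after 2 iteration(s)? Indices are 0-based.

v_2 = (-14, 10)

v_0 = (-1, 1).
v_1 = A·v_0 = (4, -3).
v_2 = A·v_1 = (-14, 10).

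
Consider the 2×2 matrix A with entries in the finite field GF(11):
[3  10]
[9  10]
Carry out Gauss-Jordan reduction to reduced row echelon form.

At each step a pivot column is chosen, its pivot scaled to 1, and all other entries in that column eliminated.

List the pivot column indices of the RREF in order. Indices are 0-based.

[1] R0 /= 3  ⇒  (1, 7)
     R1 -= 9·R0  ⇒  (0, 2)
[2] R1 /= 2  ⇒  (0, 1)
     R0 -= 7·R1  ⇒  (1, 0)

pivot columns: 0, 1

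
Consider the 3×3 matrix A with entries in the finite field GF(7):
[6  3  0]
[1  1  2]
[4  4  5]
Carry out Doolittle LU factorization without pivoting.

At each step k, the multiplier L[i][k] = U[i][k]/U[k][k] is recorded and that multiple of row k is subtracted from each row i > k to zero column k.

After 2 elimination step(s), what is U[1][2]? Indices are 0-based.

k=0: U[0][0]=6
  eliminate (1,0): mult=6, new row 1: (0, 4, 2); set L[1][0]=6
  eliminate (2,0): mult=3, new row 2: (0, 2, 5); set L[2][0]=3
k=1: U[1][1]=4
  eliminate (2,1): mult=4, new row 2: (0, 0, 4); set L[2][1]=4

U[1][2] = 2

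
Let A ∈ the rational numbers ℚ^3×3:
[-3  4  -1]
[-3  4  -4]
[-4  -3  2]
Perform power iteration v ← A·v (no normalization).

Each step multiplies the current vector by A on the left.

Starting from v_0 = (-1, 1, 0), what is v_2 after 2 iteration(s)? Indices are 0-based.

v_2 = (6, 3, -47)

v_0 = (-1, 1, 0).
v_1 = A·v_0 = (7, 7, 1).
v_2 = A·v_1 = (6, 3, -47).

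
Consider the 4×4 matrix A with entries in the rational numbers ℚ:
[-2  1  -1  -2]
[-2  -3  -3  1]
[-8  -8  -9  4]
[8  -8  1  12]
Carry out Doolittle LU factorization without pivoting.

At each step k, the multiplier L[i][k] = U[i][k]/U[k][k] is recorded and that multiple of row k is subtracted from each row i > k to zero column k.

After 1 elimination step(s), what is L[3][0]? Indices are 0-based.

Step 1: pivot at (0,0) is -2.
  row1 ← row1 − (1)·row0  ⇒  L[1][0]=1, U row1=(0, -4, -2, 3)
  row2 ← row2 − (4)·row0  ⇒  L[2][0]=4, U row2=(0, -12, -5, 12)
  row3 ← row3 − (-4)·row0  ⇒  L[3][0]=-4, U row3=(0, -4, -3, 4)

L[3][0] = -4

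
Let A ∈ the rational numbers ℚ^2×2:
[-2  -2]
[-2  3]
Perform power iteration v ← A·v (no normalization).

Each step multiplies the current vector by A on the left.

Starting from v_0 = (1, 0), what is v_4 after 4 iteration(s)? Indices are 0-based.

v_4 = (68, -42)

v_0 = (1, 0).
v_1 = A·v_0 = (-2, -2).
v_2 = A·v_1 = (8, -2).
v_3 = A·v_2 = (-12, -22).
v_4 = A·v_3 = (68, -42).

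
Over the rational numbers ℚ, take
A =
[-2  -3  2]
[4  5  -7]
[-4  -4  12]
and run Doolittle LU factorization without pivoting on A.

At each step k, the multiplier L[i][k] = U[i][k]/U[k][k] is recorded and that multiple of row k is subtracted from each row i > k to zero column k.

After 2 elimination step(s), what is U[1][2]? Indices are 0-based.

Step 1: pivot at (0,0) is -2.
  row1 ← row1 − (-2)·row0  ⇒  L[1][0]=-2, U row1=(0, -1, -3)
  row2 ← row2 − (2)·row0  ⇒  L[2][0]=2, U row2=(0, 2, 8)
Step 2: pivot at (1,1) is -1.
  row2 ← row2 − (-2)·row1  ⇒  L[2][1]=-2, U row2=(0, 0, 2)

U[1][2] = -3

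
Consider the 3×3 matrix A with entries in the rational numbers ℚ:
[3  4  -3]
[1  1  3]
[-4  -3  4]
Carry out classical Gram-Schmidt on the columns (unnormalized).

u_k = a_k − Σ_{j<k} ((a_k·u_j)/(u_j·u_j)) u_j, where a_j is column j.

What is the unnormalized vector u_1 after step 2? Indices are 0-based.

Step 1: u_0 = a_0 = (3, 1, -4).
Step 2: u_1 = a_1 − (25/26)·u_0 = (29/26, 1/26, 11/13).

u_1 = (29/26, 1/26, 11/13)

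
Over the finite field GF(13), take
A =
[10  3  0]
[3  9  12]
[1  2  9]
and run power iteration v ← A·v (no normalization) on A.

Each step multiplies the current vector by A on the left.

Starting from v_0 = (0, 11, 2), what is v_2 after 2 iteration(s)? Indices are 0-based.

v_2 = (10, 9, 2)

v_0 = (0, 11, 2).
v_1 = A·v_0 = (7, 6, 1).
v_2 = A·v_1 = (10, 9, 2).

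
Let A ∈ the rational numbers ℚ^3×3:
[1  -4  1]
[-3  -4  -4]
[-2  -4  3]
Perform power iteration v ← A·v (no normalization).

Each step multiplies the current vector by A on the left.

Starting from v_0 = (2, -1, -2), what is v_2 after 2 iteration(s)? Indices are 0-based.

v_2 = (-26, -12, -50)

v_0 = (2, -1, -2).
v_1 = A·v_0 = (4, 6, -6).
v_2 = A·v_1 = (-26, -12, -50).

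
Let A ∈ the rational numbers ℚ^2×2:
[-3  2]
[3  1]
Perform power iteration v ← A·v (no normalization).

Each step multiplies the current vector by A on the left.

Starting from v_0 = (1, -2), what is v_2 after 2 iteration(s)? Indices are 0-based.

v_0 = (1, -2).
v_1 = A·v_0 = (-7, 1).
v_2 = A·v_1 = (23, -20).

v_2 = (23, -20)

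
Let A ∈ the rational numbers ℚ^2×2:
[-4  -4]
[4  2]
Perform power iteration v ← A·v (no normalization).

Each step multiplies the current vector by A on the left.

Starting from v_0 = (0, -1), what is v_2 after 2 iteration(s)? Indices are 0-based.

v_2 = (-8, 12)

v_0 = (0, -1).
v_1 = A·v_0 = (4, -2).
v_2 = A·v_1 = (-8, 12).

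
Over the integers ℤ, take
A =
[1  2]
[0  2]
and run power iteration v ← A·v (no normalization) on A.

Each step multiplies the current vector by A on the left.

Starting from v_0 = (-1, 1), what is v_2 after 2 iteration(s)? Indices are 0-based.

v_2 = (5, 4)

v_0 = (-1, 1).
v_1 = A·v_0 = (1, 2).
v_2 = A·v_1 = (5, 4).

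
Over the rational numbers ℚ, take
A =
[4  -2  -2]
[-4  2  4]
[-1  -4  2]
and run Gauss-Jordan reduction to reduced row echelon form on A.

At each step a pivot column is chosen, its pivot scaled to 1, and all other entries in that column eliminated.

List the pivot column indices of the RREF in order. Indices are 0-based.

step 1: normalize row 0 (÷4) = (1, -1/2, -1/2)
  row 1: subtract -4×row0 = (0, 0, 2)
  row 2: subtract -1×row0 = (0, -9/2, 3/2)
step 2: exchange rows 1,2
step 2: normalize row 1 (÷-9/2) = (0, 1, -1/3)
  row 0: subtract -1/2×row1 = (1, 0, -2/3)
step 3: normalize row 2 (÷2) = (0, 0, 1)
  row 0: subtract -2/3×row2 = (1, 0, 0)
  row 1: subtract -1/3×row2 = (0, 1, 0)

pivot columns: 0, 1, 2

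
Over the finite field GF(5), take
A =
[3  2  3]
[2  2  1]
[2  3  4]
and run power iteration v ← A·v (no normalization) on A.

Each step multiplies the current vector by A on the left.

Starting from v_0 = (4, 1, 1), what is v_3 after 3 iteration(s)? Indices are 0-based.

v_3 = (2, 0, 2)

v_0 = (4, 1, 1).
v_1 = A·v_0 = (2, 1, 0).
v_2 = A·v_1 = (3, 1, 2).
v_3 = A·v_2 = (2, 0, 2).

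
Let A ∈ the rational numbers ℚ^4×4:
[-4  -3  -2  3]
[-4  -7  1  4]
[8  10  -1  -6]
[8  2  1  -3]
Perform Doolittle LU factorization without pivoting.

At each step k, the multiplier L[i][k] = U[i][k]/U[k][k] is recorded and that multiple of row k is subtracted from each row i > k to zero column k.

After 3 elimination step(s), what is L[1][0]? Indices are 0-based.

L[1][0] = 1

[col 0] pivot -4
  R1 -= 1*R0 → (0, -4, 3, 1)  (L[1][0] := 1)
  R2 -= -2*R0 → (0, 4, -5, 0)  (L[2][0] := -2)
  R3 -= -2*R0 → (0, -4, -3, 3)  (L[3][0] := -2)
[col 1] pivot -4
  R2 -= -1*R1 → (0, 0, -2, 1)  (L[2][1] := -1)
  R3 -= 1*R1 → (0, 0, -6, 2)  (L[3][1] := 1)
[col 2] pivot -2
  R3 -= 3*R2 → (0, 0, 0, -1)  (L[3][2] := 3)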